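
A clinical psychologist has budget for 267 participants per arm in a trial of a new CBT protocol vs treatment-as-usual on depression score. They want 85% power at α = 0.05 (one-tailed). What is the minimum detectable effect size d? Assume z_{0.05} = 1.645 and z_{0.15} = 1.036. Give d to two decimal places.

For two independent groups of n = 267 each: d_min = (z_{α} + z_β)·√(2/n).
z-sum = 1.645 + 1.036 = 2.681.
d_min = 2.681 × √(2/267) = 2.681 × 0.0865 = 0.232.

d_min ≈ 0.23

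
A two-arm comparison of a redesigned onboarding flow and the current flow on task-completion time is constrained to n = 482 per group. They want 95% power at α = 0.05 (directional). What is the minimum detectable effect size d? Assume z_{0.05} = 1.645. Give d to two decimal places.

d_min ≈ 0.21

For two independent groups of n = 482 each: d_min = (z_{α} + z_β)·√(2/n).
z-sum = 1.645 + 1.645 = 3.290.
d_min = 3.290 × √(2/482) = 3.290 × 0.0644 = 0.212.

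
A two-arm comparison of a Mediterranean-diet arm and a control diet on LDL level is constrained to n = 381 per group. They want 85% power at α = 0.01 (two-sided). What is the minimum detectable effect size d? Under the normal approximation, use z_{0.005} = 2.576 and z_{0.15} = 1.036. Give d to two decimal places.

d_min ≈ 0.26

For two independent groups of n = 381 each: d_min = (z_{α/2} + z_β)·√(2/n).
z-sum = 2.576 + 1.036 = 3.612.
d_min = 3.612 × √(2/381) = 3.612 × 0.0725 = 0.262.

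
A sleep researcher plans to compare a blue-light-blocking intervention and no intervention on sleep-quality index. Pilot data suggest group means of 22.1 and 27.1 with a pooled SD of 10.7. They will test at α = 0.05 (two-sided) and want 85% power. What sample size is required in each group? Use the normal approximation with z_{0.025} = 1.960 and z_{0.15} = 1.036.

n = 83 per group

Cohen's d = |M₁ − M₂| / SD_pooled = |22.1 − 27.1| / 10.7 = 5.0 / 10.7 = 0.467.
For two independent groups with equal n: n = 2·((z_{α/2} + z_β) / d)².
z_{α/2} + z_β = 1.960 + 1.036 = 2.996.
n = 2 × (2.996 / 0.467)² = 2 × 6.415² = 2 × 41.16 = 82.3.
Round up to the next whole participant.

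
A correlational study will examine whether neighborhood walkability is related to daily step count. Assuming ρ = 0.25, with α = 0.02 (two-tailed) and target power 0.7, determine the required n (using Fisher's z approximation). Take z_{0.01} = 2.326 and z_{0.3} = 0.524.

n = 128

Fisher's z: C = ½·ln((1+r)/(1−r)) = ½·ln(1.6667) = 0.2554.
n = ((z_{α/2} + z_β)/C)² + 3.
(2.326 + 0.524) / 0.2554 = 2.850 / 0.2554 = 11.159.
n = 11.159² + 3 = 124.52 + 3 = 127.5.
Round up.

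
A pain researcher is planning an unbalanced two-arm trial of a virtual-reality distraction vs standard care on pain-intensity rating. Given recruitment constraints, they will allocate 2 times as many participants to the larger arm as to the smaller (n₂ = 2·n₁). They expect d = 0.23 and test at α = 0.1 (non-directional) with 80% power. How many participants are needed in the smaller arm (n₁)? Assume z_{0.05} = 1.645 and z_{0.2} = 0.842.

With allocation ratio k = n₂/n₁ = 2, Var(x̄₁−x̄₂) = σ²(1/n₁ + 1/(k·n₁)) = σ²·(k+1)/(k·n₁).
So n₁ = (1 + 1/k)·((z_{α/2} + z_β)/d)² = 1.500 × (2.487/0.23)².
n₁ = 1.500 × 116.92 = 175.4.
Round up: n₁ = 176, giving n₂ = 2 × 176 = 352.

n₁ = 176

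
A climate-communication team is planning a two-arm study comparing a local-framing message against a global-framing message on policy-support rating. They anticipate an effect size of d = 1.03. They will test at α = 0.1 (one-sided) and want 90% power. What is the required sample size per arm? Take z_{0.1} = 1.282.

n = 13 per group

For two independent groups with equal n: n = 2·((z_{α} + z_β) / d)².
z_{α} + z_β = 1.282 + 1.282 = 2.564.
n = 2 × (2.564 / 1.03)² = 2 × 2.489² = 2 × 6.20 = 12.4.
Round up to the next whole participant.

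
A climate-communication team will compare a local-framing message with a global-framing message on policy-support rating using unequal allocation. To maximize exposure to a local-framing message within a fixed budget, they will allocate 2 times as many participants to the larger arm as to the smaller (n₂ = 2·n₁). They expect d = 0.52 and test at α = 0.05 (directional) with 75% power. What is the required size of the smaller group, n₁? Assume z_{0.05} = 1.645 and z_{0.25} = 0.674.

With allocation ratio k = n₂/n₁ = 2, Var(x̄₁−x̄₂) = σ²(1/n₁ + 1/(k·n₁)) = σ²·(k+1)/(k·n₁).
So n₁ = (1 + 1/k)·((z_{α} + z_β)/d)² = 1.500 × (2.319/0.52)².
n₁ = 1.500 × 19.89 = 29.8.
Round up: n₁ = 30, giving n₂ = 2 × 30 = 60.

n₁ = 30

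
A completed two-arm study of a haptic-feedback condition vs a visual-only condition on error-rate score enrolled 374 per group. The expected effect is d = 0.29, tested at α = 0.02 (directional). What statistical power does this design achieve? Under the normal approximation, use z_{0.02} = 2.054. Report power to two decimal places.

For two equal groups, power = Φ(d·√(n/2) − z_{α}).
d·√(n/2) = 0.29 × √(374/2) = 0.29 × 13.675 = 3.966.
z_β = 3.966 − 2.054 = 1.912.
Power = Φ(1.912) = 0.972.

power ≈ 0.97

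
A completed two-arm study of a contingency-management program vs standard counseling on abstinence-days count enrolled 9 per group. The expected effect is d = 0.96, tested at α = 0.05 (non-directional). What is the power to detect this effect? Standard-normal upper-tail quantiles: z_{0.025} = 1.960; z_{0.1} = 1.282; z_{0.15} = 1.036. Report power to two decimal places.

For two equal groups, power = Φ(d·√(n/2) − z_{α/2}).
d·√(n/2) = 0.96 × √(9/2) = 0.96 × 2.121 = 2.036.
z_β = 2.036 − 1.960 = 0.076.
Power = Φ(0.076) = 0.530.

power ≈ 0.53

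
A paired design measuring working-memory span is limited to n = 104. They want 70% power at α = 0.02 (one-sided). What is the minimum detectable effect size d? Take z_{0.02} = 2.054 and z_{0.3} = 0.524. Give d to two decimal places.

For a single sample (or paired design) of n = 104: d_min = (z_{α} + z_β)/√n.
z-sum = 2.054 + 0.524 = 2.578.
d_min = 2.578 / √104 = 2.578 / 10.198 = 0.253.

d_min ≈ 0.25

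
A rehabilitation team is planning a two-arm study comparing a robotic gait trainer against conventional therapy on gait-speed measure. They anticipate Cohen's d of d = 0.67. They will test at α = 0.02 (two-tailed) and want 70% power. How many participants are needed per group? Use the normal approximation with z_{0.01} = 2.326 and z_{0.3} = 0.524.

For two independent groups with equal n: n = 2·((z_{α/2} + z_β) / d)².
z_{α/2} + z_β = 2.326 + 0.524 = 2.850.
n = 2 × (2.850 / 0.67)² = 2 × 4.254² = 2 × 18.09 = 36.2.
Round up to the next whole participant.

n = 37 per group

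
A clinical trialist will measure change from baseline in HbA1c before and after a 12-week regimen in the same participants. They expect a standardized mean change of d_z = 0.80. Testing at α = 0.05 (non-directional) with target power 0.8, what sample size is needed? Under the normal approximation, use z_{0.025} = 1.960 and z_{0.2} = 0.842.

For a paired (one-sample on differences) test: n = ((z_{α/2} + z_β) / d)².
z_{α/2} + z_β = 1.960 + 0.842 = 2.802.
n = (2.802 / 0.80)² = 3.502² = 12.27.
Round up.

n = 13 pairs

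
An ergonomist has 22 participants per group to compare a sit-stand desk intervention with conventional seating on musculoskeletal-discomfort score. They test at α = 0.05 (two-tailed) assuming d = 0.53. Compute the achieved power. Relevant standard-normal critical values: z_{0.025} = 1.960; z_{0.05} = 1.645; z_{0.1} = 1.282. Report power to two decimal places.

For two equal groups, power = Φ(d·√(n/2) − z_{α/2}).
d·√(n/2) = 0.53 × √(22/2) = 0.53 × 3.317 = 1.758.
z_β = 1.758 − 1.960 = -0.202.
Power = Φ(-0.202) = 0.420.

power ≈ 0.42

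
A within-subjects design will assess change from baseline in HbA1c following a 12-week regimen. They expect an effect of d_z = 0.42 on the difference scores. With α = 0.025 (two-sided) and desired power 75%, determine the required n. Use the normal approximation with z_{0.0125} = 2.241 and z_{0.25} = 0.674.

For a paired (one-sample on differences) test: n = ((z_{α/2} + z_β) / d)².
z_{α/2} + z_β = 2.241 + 0.674 = 2.915.
n = (2.915 / 0.42)² = 6.940² = 48.17.
Round up.

n = 49 pairs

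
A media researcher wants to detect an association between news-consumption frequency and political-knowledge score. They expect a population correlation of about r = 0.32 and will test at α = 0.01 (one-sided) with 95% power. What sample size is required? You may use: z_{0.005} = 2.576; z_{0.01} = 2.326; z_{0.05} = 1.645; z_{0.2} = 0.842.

n = 147

Fisher's z: C = ½·ln((1+r)/(1−r)) = ½·ln(1.9412) = 0.3316.
n = ((z_{α} + z_β)/C)² + 3.
(2.326 + 1.645) / 0.3316 = 3.971 / 0.3316 = 11.975.
n = 11.975² + 3 = 143.41 + 3 = 146.4.
Round up.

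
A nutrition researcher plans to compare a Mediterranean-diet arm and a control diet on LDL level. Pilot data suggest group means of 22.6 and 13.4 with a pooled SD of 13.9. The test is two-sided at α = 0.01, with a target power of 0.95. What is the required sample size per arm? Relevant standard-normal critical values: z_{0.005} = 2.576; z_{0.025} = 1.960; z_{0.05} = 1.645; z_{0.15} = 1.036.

n = 82 per group

Cohen's d = |M₁ − M₂| / SD_pooled = |22.6 − 13.4| / 13.9 = 9.2 / 13.9 = 0.662.
For two independent groups with equal n: n = 2·((z_{α/2} + z_β) / d)².
z_{α/2} + z_β = 2.576 + 1.645 = 4.221.
n = 2 × (4.221 / 0.662)² = 2 × 6.376² = 2 × 40.66 = 81.3.
Round up to the next whole participant.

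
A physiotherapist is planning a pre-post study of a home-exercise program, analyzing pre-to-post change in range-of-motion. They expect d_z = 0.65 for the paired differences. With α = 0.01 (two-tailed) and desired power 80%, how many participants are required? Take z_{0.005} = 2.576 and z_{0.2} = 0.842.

n = 28 pairs

For a paired (one-sample on differences) test: n = ((z_{α/2} + z_β) / d)².
z_{α/2} + z_β = 2.576 + 0.842 = 3.418.
n = (3.418 / 0.65)² = 5.258² = 27.65.
Round up.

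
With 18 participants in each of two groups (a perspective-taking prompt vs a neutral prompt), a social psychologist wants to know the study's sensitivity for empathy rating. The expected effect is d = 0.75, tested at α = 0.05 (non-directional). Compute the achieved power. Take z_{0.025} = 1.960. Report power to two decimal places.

power ≈ 0.61

For two equal groups, power = Φ(d·√(n/2) − z_{α/2}).
d·√(n/2) = 0.75 × √(18/2) = 0.75 × 3.000 = 2.250.
z_β = 2.250 − 1.960 = 0.290.
Power = Φ(0.290) = 0.614.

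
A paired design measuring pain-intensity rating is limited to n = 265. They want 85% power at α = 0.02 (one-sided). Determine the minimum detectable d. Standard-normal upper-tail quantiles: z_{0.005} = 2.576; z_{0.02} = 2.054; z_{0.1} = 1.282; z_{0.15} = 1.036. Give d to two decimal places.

For a single sample (or paired design) of n = 265: d_min = (z_{α} + z_β)/√n.
z-sum = 2.054 + 1.036 = 3.090.
d_min = 3.090 / √265 = 3.090 / 16.279 = 0.190.

d_min ≈ 0.19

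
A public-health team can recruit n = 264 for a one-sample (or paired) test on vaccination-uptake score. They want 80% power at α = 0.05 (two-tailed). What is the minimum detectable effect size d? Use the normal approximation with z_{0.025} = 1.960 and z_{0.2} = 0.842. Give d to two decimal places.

d_min ≈ 0.17

For a single sample (or paired design) of n = 264: d_min = (z_{α/2} + z_β)/√n.
z-sum = 1.960 + 0.842 = 2.802.
d_min = 2.802 / √264 = 2.802 / 16.248 = 0.172.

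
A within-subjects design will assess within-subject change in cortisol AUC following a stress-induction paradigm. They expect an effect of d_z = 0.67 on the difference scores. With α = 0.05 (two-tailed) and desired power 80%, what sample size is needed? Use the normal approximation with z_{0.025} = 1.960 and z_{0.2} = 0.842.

n = 18 pairs

For a paired (one-sample on differences) test: n = ((z_{α/2} + z_β) / d)².
z_{α/2} + z_β = 1.960 + 0.842 = 2.802.
n = (2.802 / 0.67)² = 4.182² = 17.49.
Round up.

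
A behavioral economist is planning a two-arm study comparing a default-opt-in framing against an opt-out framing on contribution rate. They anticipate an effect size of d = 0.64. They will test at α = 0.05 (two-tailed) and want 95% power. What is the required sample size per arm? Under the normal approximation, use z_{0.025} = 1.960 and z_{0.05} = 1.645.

For two independent groups with equal n: n = 2·((z_{α/2} + z_β) / d)².
z_{α/2} + z_β = 1.960 + 1.645 = 3.605.
n = 2 × (3.605 / 0.64)² = 2 × 5.633² = 2 × 31.73 = 63.5.
Round up to the next whole participant.

n = 64 per group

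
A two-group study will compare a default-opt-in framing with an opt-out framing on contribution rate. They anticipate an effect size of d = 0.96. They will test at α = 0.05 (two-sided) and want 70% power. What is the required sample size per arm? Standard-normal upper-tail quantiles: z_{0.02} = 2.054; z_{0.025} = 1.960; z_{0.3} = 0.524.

n = 14 per group

For two independent groups with equal n: n = 2·((z_{α/2} + z_β) / d)².
z_{α/2} + z_β = 1.960 + 0.524 = 2.484.
n = 2 × (2.484 / 0.96)² = 2 × 2.587² = 2 × 6.70 = 13.4.
Round up to the next whole participant.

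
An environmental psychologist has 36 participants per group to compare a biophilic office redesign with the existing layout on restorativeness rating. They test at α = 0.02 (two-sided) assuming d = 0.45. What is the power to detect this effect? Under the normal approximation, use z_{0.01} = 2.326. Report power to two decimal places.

power ≈ 0.34

For two equal groups, power = Φ(d·√(n/2) − z_{α/2}).
d·√(n/2) = 0.45 × √(36/2) = 0.45 × 4.243 = 1.909.
z_β = 1.909 − 2.326 = -0.417.
Power = Φ(-0.417) = 0.338.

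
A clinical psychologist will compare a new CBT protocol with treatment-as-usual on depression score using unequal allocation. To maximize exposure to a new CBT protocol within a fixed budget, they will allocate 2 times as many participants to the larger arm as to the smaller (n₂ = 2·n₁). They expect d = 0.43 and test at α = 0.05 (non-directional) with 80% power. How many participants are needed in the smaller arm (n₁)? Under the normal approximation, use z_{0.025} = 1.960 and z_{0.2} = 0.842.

With allocation ratio k = n₂/n₁ = 2, Var(x̄₁−x̄₂) = σ²(1/n₁ + 1/(k·n₁)) = σ²·(k+1)/(k·n₁).
So n₁ = (1 + 1/k)·((z_{α/2} + z_β)/d)² = 1.500 × (2.802/0.43)².
n₁ = 1.500 × 42.46 = 63.7.
Round up: n₁ = 64, giving n₂ = 2 × 64 = 128.

n₁ = 64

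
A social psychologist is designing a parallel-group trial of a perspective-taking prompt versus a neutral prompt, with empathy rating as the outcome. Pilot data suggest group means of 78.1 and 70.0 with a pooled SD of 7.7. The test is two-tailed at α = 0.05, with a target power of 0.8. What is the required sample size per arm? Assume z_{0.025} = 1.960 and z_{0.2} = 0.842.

n = 15 per group

Cohen's d = |M₁ − M₂| / SD_pooled = |78.1 − 70.0| / 7.7 = 8.1 / 7.7 = 1.052.
For two independent groups with equal n: n = 2·((z_{α/2} + z_β) / d)².
z_{α/2} + z_β = 1.960 + 0.842 = 2.802.
n = 2 × (2.802 / 1.052)² = 2 × 2.663² = 2 × 7.09 = 14.2.
Round up to the next whole participant.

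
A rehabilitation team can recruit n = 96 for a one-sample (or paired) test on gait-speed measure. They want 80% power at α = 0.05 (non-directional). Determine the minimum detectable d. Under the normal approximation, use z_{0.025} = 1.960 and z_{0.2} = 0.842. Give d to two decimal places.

d_min ≈ 0.29

For a single sample (or paired design) of n = 96: d_min = (z_{α/2} + z_β)/√n.
z-sum = 1.960 + 0.842 = 2.802.
d_min = 2.802 / √96 = 2.802 / 9.798 = 0.286.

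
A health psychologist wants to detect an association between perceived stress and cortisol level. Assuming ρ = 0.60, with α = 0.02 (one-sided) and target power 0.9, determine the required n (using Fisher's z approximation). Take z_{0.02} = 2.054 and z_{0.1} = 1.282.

n = 27

Fisher's z: C = ½·ln((1+r)/(1−r)) = ½·ln(4.0000) = 0.6931.
n = ((z_{α} + z_β)/C)² + 3.
(2.054 + 1.282) / 0.6931 = 3.336 / 0.6931 = 4.813.
n = 4.813² + 3 = 23.17 + 3 = 26.2.
Round up.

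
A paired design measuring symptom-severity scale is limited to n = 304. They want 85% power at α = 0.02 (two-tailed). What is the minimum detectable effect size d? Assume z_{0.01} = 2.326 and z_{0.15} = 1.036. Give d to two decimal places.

d_min ≈ 0.19

For a single sample (or paired design) of n = 304: d_min = (z_{α/2} + z_β)/√n.
z-sum = 2.326 + 1.036 = 3.362.
d_min = 3.362 / √304 = 3.362 / 17.436 = 0.193.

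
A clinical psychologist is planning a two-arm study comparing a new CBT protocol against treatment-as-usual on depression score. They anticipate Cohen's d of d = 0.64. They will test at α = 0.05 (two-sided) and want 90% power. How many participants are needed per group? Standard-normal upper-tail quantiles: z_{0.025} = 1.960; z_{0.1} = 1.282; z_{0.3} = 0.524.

n = 52 per group

For two independent groups with equal n: n = 2·((z_{α/2} + z_β) / d)².
z_{α/2} + z_β = 1.960 + 1.282 = 3.242.
n = 2 × (3.242 / 0.64)² = 2 × 5.066² = 2 × 25.66 = 51.3.
Round up to the next whole participant.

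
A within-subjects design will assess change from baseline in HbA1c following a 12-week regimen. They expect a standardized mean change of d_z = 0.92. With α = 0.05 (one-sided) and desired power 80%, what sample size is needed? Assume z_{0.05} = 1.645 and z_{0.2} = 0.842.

n = 8 pairs

For a paired (one-sample on differences) test: n = ((z_{α} + z_β) / d)².
z_{α} + z_β = 1.645 + 0.842 = 2.487.
n = (2.487 / 0.92)² = 2.703² = 7.31.
Round up.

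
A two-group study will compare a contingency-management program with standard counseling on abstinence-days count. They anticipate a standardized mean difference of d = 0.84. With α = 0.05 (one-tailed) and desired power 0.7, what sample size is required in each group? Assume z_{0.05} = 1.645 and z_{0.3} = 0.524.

n = 14 per group

For two independent groups with equal n: n = 2·((z_{α} + z_β) / d)².
z_{α} + z_β = 1.645 + 0.524 = 2.169.
n = 2 × (2.169 / 0.84)² = 2 × 2.582² = 2 × 6.67 = 13.3.
Round up to the next whole participant.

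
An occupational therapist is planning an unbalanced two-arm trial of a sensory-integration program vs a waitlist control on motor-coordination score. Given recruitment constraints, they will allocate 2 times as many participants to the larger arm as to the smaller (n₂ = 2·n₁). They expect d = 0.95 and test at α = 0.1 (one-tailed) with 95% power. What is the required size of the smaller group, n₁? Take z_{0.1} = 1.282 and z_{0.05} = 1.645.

With allocation ratio k = n₂/n₁ = 2, Var(x̄₁−x̄₂) = σ²(1/n₁ + 1/(k·n₁)) = σ²·(k+1)/(k·n₁).
So n₁ = (1 + 1/k)·((z_{α} + z_β)/d)² = 1.500 × (2.927/0.95)².
n₁ = 1.500 × 9.49 = 14.2.
Round up: n₁ = 15, giving n₂ = 2 × 15 = 30.

n₁ = 15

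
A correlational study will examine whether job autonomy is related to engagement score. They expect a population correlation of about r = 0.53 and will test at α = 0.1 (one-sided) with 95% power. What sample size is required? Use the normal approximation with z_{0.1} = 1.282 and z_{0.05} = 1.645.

n = 28

Fisher's z: C = ½·ln((1+r)/(1−r)) = ½·ln(3.2553) = 0.5901.
n = ((z_{α} + z_β)/C)² + 3.
(1.282 + 1.645) / 0.5901 = 2.927 / 0.5901 = 4.960.
n = 4.960² + 3 = 24.60 + 3 = 27.6.
Round up.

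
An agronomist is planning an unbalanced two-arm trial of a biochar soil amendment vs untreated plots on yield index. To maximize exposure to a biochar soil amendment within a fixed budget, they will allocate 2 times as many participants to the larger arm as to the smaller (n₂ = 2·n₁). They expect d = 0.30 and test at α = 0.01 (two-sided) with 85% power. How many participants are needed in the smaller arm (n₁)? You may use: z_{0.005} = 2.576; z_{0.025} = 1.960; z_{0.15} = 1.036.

n₁ = 218

With allocation ratio k = n₂/n₁ = 2, Var(x̄₁−x̄₂) = σ²(1/n₁ + 1/(k·n₁)) = σ²·(k+1)/(k·n₁).
So n₁ = (1 + 1/k)·((z_{α/2} + z_β)/d)² = 1.500 × (3.612/0.30)².
n₁ = 1.500 × 144.96 = 217.4.
Round up: n₁ = 218, giving n₂ = 2 × 218 = 436.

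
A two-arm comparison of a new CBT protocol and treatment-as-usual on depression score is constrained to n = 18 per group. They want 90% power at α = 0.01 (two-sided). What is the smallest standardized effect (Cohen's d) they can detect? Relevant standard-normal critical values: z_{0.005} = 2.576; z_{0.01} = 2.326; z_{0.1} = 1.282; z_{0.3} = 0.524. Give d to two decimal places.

For two independent groups of n = 18 each: d_min = (z_{α/2} + z_β)·√(2/n).
z-sum = 2.576 + 1.282 = 3.858.
d_min = 3.858 × √(2/18) = 3.858 × 0.3333 = 1.286.

d_min ≈ 1.29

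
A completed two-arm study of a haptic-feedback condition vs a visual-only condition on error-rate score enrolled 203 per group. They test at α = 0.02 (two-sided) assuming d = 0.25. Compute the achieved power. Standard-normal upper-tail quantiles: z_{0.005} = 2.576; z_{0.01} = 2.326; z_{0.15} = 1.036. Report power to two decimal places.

power ≈ 0.58

For two equal groups, power = Φ(d·√(n/2) − z_{α/2}).
d·√(n/2) = 0.25 × √(203/2) = 0.25 × 10.075 = 2.519.
z_β = 2.519 − 2.326 = 0.193.
Power = Φ(0.193) = 0.576.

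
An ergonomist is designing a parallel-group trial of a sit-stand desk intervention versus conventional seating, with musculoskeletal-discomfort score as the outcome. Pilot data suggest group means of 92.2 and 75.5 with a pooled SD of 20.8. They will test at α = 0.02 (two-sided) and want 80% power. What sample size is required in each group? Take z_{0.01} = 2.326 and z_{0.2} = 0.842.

n = 32 per group

Cohen's d = |M₁ − M₂| / SD_pooled = |92.2 − 75.5| / 20.8 = 16.7 / 20.8 = 0.803.
For two independent groups with equal n: n = 2·((z_{α/2} + z_β) / d)².
z_{α/2} + z_β = 2.326 + 0.842 = 3.168.
n = 2 × (3.168 / 0.803)² = 2 × 3.945² = 2 × 15.56 = 31.1.
Round up to the next whole participant.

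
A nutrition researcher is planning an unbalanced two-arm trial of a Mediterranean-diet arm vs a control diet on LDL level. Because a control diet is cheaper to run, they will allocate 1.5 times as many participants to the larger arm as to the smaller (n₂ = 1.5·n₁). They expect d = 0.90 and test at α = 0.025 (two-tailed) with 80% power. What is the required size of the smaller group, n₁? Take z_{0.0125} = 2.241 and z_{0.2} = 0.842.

n₁ = 20

With allocation ratio k = n₂/n₁ = 1.5, Var(x̄₁−x̄₂) = σ²(1/n₁ + 1/(k·n₁)) = σ²·(k+1)/(k·n₁).
So n₁ = (1 + 1/k)·((z_{α/2} + z_β)/d)² = 1.667 × (3.083/0.90)².
n₁ = 1.667 × 11.73 = 19.6.
Round up: n₁ = 20, giving n₂ = 1.5 × 20 = 30.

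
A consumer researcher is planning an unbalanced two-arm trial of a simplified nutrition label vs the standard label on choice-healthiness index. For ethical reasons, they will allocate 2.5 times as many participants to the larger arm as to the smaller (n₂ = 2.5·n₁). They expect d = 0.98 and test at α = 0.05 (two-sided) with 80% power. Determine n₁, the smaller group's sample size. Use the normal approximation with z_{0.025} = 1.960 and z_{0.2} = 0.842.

n₁ = 12

With allocation ratio k = n₂/n₁ = 2.5, Var(x̄₁−x̄₂) = σ²(1/n₁ + 1/(k·n₁)) = σ²·(k+1)/(k·n₁).
So n₁ = (1 + 1/k)·((z_{α/2} + z_β)/d)² = 1.400 × (2.802/0.98)².
n₁ = 1.400 × 8.17 = 11.4.
Round up: n₁ = 12, giving n₂ = 2.5 × 12 = 30.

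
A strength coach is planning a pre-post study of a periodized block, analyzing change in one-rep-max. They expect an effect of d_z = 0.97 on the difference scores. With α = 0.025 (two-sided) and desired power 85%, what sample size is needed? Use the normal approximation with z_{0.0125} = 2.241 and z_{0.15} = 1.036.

n = 12 pairs

For a paired (one-sample on differences) test: n = ((z_{α/2} + z_β) / d)².
z_{α/2} + z_β = 2.241 + 1.036 = 3.277.
n = (3.277 / 0.97)² = 3.378² = 11.41.
Round up.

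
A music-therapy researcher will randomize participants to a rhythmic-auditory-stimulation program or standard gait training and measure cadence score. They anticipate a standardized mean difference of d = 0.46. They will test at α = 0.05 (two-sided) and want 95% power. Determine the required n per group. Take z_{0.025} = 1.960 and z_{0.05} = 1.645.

For two independent groups with equal n: n = 2·((z_{α/2} + z_β) / d)².
z_{α/2} + z_β = 1.960 + 1.645 = 3.605.
n = 2 × (3.605 / 0.46)² = 2 × 7.837² = 2 × 61.42 = 122.8.
Round up to the next whole participant.

n = 123 per group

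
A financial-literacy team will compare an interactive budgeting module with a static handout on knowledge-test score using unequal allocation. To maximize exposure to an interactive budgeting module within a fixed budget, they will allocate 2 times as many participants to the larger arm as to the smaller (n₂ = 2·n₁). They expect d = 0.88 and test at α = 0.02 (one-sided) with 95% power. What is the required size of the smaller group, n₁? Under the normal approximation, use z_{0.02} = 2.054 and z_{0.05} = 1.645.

With allocation ratio k = n₂/n₁ = 2, Var(x̄₁−x̄₂) = σ²(1/n₁ + 1/(k·n₁)) = σ²·(k+1)/(k·n₁).
So n₁ = (1 + 1/k)·((z_{α} + z_β)/d)² = 1.500 × (3.699/0.88)².
n₁ = 1.500 × 17.67 = 26.5.
Round up: n₁ = 27, giving n₂ = 2 × 27 = 54.

n₁ = 27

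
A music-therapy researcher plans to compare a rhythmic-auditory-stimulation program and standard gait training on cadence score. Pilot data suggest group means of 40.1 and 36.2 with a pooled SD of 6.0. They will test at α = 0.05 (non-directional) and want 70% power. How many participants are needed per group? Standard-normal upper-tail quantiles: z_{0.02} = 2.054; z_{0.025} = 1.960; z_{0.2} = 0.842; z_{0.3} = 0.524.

Cohen's d = |M₁ − M₂| / SD_pooled = |40.1 − 36.2| / 6.0 = 3.9 / 6.0 = 0.650.
For two independent groups with equal n: n = 2·((z_{α/2} + z_β) / d)².
z_{α/2} + z_β = 1.960 + 0.524 = 2.484.
n = 2 × (2.484 / 0.650)² = 2 × 3.822² = 2 × 14.60 = 29.2.
Round up to the next whole participant.

n = 30 per group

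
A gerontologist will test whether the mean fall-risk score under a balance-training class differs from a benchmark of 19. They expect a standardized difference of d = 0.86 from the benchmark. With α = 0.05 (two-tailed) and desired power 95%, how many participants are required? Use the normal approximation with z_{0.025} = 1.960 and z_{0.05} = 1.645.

For a one-sample test: n = ((z_{α/2} + z_β) / d)².
z_{α/2} + z_β = 1.960 + 1.645 = 3.605.
n = (3.605 / 0.86)² = 4.192² = 17.57.
Round up.

n = 18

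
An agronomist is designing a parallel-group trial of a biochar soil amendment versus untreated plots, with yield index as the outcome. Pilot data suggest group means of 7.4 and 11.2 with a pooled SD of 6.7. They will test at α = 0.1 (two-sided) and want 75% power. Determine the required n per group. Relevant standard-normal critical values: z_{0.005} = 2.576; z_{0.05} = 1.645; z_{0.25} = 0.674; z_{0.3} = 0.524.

Cohen's d = |M₁ − M₂| / SD_pooled = |7.4 − 11.2| / 6.7 = 3.8 / 6.7 = 0.567.
For two independent groups with equal n: n = 2·((z_{α/2} + z_β) / d)².
z_{α/2} + z_β = 1.645 + 0.674 = 2.319.
n = 2 × (2.319 / 0.567)² = 2 × 4.090² = 2 × 16.73 = 33.5.
Round up to the next whole participant.

n = 34 per group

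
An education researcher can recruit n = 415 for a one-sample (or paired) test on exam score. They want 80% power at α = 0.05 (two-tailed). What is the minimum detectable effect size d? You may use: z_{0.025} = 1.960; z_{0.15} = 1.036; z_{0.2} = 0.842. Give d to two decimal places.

d_min ≈ 0.14

For a single sample (or paired design) of n = 415: d_min = (z_{α/2} + z_β)/√n.
z-sum = 1.960 + 0.842 = 2.802.
d_min = 2.802 / √415 = 2.802 / 20.372 = 0.138.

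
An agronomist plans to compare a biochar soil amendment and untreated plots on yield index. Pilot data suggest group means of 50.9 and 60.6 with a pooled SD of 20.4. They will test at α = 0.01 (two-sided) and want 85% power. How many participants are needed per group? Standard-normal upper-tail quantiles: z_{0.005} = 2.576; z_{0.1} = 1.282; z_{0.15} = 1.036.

n = 116 per group

Cohen's d = |M₁ − M₂| / SD_pooled = |50.9 − 60.6| / 20.4 = 9.7 / 20.4 = 0.475.
For two independent groups with equal n: n = 2·((z_{α/2} + z_β) / d)².
z_{α/2} + z_β = 2.576 + 1.036 = 3.612.
n = 2 × (3.612 / 0.475)² = 2 × 7.604² = 2 × 57.82 = 115.6.
Round up to the next whole participant.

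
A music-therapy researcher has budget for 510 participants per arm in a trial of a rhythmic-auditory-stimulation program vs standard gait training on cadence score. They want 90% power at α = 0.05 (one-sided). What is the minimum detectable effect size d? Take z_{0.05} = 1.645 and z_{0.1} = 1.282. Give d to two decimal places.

For two independent groups of n = 510 each: d_min = (z_{α} + z_β)·√(2/n).
z-sum = 1.645 + 1.282 = 2.927.
d_min = 2.927 × √(2/510) = 2.927 × 0.0626 = 0.183.

d_min ≈ 0.18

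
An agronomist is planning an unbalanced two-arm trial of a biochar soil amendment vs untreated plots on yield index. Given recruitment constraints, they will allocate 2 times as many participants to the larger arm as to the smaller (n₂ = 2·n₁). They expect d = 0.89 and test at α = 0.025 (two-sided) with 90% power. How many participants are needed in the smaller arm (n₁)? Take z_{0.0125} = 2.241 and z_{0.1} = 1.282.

n₁ = 24

With allocation ratio k = n₂/n₁ = 2, Var(x̄₁−x̄₂) = σ²(1/n₁ + 1/(k·n₁)) = σ²·(k+1)/(k·n₁).
So n₁ = (1 + 1/k)·((z_{α/2} + z_β)/d)² = 1.500 × (3.523/0.89)².
n₁ = 1.500 × 15.67 = 23.5.
Round up: n₁ = 24, giving n₂ = 2 × 24 = 48.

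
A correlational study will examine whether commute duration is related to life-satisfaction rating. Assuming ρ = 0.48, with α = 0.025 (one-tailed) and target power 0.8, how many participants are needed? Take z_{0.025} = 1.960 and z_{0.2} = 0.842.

Fisher's z: C = ½·ln((1+r)/(1−r)) = ½·ln(2.8462) = 0.5230.
n = ((z_{α} + z_β)/C)² + 3.
(1.960 + 0.842) / 0.5230 = 2.802 / 0.5230 = 5.358.
n = 5.358² + 3 = 28.70 + 3 = 31.7.
Round up.

n = 32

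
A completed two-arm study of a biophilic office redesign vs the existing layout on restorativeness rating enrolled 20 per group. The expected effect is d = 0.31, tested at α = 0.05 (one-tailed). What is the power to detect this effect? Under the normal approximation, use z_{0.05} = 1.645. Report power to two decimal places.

For two equal groups, power = Φ(d·√(n/2) − z_{α}).
d·√(n/2) = 0.31 × √(20/2) = 0.31 × 3.162 = 0.980.
z_β = 0.980 − 1.645 = -0.665.
Power = Φ(-0.665) = 0.253.

power ≈ 0.25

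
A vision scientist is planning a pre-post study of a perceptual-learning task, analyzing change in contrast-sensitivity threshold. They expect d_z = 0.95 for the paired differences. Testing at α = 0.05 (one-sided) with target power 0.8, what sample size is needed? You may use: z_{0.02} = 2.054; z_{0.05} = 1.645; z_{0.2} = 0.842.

For a paired (one-sample on differences) test: n = ((z_{α} + z_β) / d)².
z_{α} + z_β = 1.645 + 0.842 = 2.487.
n = (2.487 / 0.95)² = 2.618² = 6.85.
Round up.

n = 7 pairs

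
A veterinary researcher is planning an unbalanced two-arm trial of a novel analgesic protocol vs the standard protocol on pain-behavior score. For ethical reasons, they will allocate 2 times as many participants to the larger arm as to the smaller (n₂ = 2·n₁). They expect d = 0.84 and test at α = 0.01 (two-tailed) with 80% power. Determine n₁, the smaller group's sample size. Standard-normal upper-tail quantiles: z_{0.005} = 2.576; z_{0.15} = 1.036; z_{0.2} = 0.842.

With allocation ratio k = n₂/n₁ = 2, Var(x̄₁−x̄₂) = σ²(1/n₁ + 1/(k·n₁)) = σ²·(k+1)/(k·n₁).
So n₁ = (1 + 1/k)·((z_{α/2} + z_β)/d)² = 1.500 × (3.418/0.84)².
n₁ = 1.500 × 16.56 = 24.8.
Round up: n₁ = 25, giving n₂ = 2 × 25 = 50.

n₁ = 25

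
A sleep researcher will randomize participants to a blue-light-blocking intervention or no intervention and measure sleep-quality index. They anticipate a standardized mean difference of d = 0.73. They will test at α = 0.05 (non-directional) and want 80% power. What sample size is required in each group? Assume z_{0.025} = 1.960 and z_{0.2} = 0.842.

n = 30 per group

For two independent groups with equal n: n = 2·((z_{α/2} + z_β) / d)².
z_{α/2} + z_β = 1.960 + 0.842 = 2.802.
n = 2 × (2.802 / 0.73)² = 2 × 3.838² = 2 × 14.73 = 29.5.
Round up to the next whole participant.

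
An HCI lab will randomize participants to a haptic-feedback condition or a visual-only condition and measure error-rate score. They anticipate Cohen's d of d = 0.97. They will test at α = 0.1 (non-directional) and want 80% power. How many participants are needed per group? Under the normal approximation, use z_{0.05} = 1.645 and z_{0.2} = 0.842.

For two independent groups with equal n: n = 2·((z_{α/2} + z_β) / d)².
z_{α/2} + z_β = 1.645 + 0.842 = 2.487.
n = 2 × (2.487 / 0.97)² = 2 × 2.564² = 2 × 6.57 = 13.1.
Round up to the next whole participant.

n = 14 per group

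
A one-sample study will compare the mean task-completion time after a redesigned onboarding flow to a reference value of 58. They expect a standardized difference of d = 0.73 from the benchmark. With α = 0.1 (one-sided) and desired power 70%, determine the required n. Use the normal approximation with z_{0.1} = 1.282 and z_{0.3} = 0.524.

For a one-sample test: n = ((z_{α} + z_β) / d)².
z_{α} + z_β = 1.282 + 0.524 = 1.806.
n = (1.806 / 0.73)² = 2.474² = 6.12.
Round up.

n = 7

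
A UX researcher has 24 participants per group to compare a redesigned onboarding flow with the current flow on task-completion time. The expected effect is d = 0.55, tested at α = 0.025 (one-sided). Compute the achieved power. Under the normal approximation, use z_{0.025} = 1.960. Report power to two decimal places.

For two equal groups, power = Φ(d·√(n/2) − z_{α}).
d·√(n/2) = 0.55 × √(24/2) = 0.55 × 3.464 = 1.905.
z_β = 1.905 − 1.960 = -0.055.
Power = Φ(-0.055) = 0.478.

power ≈ 0.48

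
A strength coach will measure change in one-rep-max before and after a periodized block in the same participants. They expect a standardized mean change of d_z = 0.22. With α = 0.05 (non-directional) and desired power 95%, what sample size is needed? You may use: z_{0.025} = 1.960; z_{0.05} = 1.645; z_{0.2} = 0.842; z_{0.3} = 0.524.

For a paired (one-sample on differences) test: n = ((z_{α/2} + z_β) / d)².
z_{α/2} + z_β = 1.960 + 1.645 = 3.605.
n = (3.605 / 0.22)² = 16.386² = 268.51.
Round up.

n = 269 pairs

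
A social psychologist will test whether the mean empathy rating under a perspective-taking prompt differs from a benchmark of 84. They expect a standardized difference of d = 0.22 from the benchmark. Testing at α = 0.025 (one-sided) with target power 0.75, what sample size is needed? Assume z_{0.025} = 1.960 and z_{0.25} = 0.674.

For a one-sample test: n = ((z_{α} + z_β) / d)².
z_{α} + z_β = 1.960 + 0.674 = 2.634.
n = (2.634 / 0.22)² = 11.973² = 143.35.
Round up.

n = 144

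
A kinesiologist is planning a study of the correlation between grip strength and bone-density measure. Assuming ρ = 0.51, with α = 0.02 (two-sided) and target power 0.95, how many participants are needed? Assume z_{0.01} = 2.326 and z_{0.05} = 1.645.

n = 53

Fisher's z: C = ½·ln((1+r)/(1−r)) = ½·ln(3.0816) = 0.5627.
n = ((z_{α/2} + z_β)/C)² + 3.
(2.326 + 1.645) / 0.5627 = 3.971 / 0.5627 = 7.057.
n = 7.057² + 3 = 49.80 + 3 = 52.8.
Round up.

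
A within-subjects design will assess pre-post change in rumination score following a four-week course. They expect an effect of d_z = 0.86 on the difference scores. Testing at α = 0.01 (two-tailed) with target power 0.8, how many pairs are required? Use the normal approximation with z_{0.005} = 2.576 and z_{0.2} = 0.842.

For a paired (one-sample on differences) test: n = ((z_{α/2} + z_β) / d)².
z_{α/2} + z_β = 2.576 + 0.842 = 3.418.
n = (3.418 / 0.86)² = 3.974² = 15.80.
Round up.

n = 16 pairs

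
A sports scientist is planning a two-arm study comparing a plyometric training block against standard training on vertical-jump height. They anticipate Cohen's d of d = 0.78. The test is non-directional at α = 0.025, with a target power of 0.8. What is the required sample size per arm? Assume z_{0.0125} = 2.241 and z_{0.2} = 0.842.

n = 32 per group

For two independent groups with equal n: n = 2·((z_{α/2} + z_β) / d)².
z_{α/2} + z_β = 2.241 + 0.842 = 3.083.
n = 2 × (3.083 / 0.78)² = 2 × 3.953² = 2 × 15.62 = 31.2.
Round up to the next whole participant.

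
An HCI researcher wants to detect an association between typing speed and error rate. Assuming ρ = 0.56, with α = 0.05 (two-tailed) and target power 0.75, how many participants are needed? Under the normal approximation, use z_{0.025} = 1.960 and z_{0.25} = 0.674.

Fisher's z: C = ½·ln((1+r)/(1−r)) = ½·ln(3.5455) = 0.6328.
n = ((z_{α/2} + z_β)/C)² + 3.
(1.960 + 0.674) / 0.6328 = 2.634 / 0.6328 = 4.162.
n = 4.162² + 3 = 17.33 + 3 = 20.3.
Round up.

n = 21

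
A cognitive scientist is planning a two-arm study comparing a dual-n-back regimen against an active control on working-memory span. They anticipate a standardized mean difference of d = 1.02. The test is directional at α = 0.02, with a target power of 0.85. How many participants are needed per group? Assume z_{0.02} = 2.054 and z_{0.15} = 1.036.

For two independent groups with equal n: n = 2·((z_{α} + z_β) / d)².
z_{α} + z_β = 2.054 + 1.036 = 3.090.
n = 2 × (3.090 / 1.02)² = 2 × 3.029² = 2 × 9.18 = 18.4.
Round up to the next whole participant.

n = 19 per group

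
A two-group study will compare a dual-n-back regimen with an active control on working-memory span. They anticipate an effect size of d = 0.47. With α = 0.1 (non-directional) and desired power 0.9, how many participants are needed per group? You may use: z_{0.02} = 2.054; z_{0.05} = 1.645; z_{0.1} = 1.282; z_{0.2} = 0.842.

For two independent groups with equal n: n = 2·((z_{α/2} + z_β) / d)².
z_{α/2} + z_β = 1.645 + 1.282 = 2.927.
n = 2 × (2.927 / 0.47)² = 2 × 6.228² = 2 × 38.78 = 77.6.
Round up to the next whole participant.

n = 78 per group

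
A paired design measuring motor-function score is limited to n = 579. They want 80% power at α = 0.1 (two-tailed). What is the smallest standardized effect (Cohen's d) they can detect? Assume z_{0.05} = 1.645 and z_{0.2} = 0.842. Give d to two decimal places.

d_min ≈ 0.10

For a single sample (or paired design) of n = 579: d_min = (z_{α/2} + z_β)/√n.
z-sum = 1.645 + 0.842 = 2.487.
d_min = 2.487 / √579 = 2.487 / 24.062 = 0.103.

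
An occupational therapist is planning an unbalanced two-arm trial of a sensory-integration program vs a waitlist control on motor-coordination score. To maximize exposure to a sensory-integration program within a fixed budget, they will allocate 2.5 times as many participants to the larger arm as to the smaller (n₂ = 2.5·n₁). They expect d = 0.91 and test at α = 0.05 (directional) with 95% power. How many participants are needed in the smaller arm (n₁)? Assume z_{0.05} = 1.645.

n₁ = 19

With allocation ratio k = n₂/n₁ = 2.5, Var(x̄₁−x̄₂) = σ²(1/n₁ + 1/(k·n₁)) = σ²·(k+1)/(k·n₁).
So n₁ = (1 + 1/k)·((z_{α} + z_β)/d)² = 1.400 × (3.290/0.91)².
n₁ = 1.400 × 13.07 = 18.3.
Round up: n₁ = 19, giving n₂ = ⌈2.5 × 19⌉ = ⌈47.5⌉ = 48.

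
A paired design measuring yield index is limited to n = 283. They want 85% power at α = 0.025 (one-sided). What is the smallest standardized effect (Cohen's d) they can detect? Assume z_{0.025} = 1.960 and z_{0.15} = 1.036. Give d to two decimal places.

For a single sample (or paired design) of n = 283: d_min = (z_{α} + z_β)/√n.
z-sum = 1.960 + 1.036 = 2.996.
d_min = 2.996 / √283 = 2.996 / 16.823 = 0.178.

d_min ≈ 0.18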